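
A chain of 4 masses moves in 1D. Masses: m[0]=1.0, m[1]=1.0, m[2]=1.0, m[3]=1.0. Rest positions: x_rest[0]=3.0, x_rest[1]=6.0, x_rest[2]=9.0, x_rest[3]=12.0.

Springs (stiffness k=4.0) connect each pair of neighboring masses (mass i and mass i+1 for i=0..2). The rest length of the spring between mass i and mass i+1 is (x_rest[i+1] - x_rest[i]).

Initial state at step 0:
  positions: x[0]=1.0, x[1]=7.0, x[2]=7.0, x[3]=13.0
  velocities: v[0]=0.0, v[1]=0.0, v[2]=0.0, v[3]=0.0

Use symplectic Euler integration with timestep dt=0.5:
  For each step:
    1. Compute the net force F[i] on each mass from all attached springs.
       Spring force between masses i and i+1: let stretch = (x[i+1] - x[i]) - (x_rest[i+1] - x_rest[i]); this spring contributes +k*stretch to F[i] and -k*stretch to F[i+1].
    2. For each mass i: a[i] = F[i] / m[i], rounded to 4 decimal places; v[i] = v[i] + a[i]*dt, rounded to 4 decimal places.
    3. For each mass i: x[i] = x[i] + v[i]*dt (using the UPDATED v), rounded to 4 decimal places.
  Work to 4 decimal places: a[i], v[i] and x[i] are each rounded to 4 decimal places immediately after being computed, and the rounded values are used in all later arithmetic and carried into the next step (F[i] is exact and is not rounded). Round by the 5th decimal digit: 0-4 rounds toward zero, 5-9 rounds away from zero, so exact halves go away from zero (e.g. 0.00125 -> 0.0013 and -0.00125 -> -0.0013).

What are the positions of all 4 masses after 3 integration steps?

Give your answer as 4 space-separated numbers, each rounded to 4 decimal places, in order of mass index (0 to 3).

Answer: 4.0000 4.0000 10.0000 10.0000

Derivation:
Step 0: x=[1.0000 7.0000 7.0000 13.0000] v=[0.0000 0.0000 0.0000 0.0000]
Step 1: x=[4.0000 1.0000 13.0000 10.0000] v=[6.0000 -12.0000 12.0000 -6.0000]
Step 2: x=[1.0000 10.0000 4.0000 13.0000] v=[-6.0000 18.0000 -18.0000 6.0000]
Step 3: x=[4.0000 4.0000 10.0000 10.0000] v=[6.0000 -12.0000 12.0000 -6.0000]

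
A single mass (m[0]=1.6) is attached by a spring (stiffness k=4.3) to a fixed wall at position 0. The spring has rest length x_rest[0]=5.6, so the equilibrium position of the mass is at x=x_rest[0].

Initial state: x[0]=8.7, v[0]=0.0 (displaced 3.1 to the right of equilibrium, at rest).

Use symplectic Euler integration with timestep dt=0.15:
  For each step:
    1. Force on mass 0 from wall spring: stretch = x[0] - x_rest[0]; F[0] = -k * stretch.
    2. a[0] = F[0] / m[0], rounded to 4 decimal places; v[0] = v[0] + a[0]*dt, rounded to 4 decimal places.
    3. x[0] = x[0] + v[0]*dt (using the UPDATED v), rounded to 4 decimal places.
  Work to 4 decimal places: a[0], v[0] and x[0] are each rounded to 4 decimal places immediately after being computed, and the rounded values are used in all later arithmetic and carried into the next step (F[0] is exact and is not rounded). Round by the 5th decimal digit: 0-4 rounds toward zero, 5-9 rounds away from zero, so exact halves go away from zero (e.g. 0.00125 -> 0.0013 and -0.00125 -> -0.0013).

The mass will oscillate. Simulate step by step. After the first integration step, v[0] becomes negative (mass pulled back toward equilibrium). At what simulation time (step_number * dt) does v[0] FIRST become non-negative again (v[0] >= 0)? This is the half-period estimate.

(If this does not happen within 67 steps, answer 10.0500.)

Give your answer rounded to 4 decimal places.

Answer: 1.9500

Derivation:
Step 0: x=[8.7000] v=[0.0000]
Step 1: x=[8.5125] v=[-1.2497]
Step 2: x=[8.1489] v=[-2.4238]
Step 3: x=[7.6312] v=[-3.4513]
Step 4: x=[6.9907] v=[-4.2701]
Step 5: x=[6.2661] v=[-4.8307]
Step 6: x=[5.5012] v=[-5.0992]
Step 7: x=[4.7423] v=[-5.0594]
Step 8: x=[4.0353] v=[-4.7136]
Step 9: x=[3.4229] v=[-4.0828]
Step 10: x=[2.9421] v=[-3.2052]
Step 11: x=[2.6220] v=[-2.1337]
Step 12: x=[2.4820] v=[-0.9332]
Step 13: x=[2.5306] v=[0.3237]
First v>=0 after going negative at step 13, time=1.9500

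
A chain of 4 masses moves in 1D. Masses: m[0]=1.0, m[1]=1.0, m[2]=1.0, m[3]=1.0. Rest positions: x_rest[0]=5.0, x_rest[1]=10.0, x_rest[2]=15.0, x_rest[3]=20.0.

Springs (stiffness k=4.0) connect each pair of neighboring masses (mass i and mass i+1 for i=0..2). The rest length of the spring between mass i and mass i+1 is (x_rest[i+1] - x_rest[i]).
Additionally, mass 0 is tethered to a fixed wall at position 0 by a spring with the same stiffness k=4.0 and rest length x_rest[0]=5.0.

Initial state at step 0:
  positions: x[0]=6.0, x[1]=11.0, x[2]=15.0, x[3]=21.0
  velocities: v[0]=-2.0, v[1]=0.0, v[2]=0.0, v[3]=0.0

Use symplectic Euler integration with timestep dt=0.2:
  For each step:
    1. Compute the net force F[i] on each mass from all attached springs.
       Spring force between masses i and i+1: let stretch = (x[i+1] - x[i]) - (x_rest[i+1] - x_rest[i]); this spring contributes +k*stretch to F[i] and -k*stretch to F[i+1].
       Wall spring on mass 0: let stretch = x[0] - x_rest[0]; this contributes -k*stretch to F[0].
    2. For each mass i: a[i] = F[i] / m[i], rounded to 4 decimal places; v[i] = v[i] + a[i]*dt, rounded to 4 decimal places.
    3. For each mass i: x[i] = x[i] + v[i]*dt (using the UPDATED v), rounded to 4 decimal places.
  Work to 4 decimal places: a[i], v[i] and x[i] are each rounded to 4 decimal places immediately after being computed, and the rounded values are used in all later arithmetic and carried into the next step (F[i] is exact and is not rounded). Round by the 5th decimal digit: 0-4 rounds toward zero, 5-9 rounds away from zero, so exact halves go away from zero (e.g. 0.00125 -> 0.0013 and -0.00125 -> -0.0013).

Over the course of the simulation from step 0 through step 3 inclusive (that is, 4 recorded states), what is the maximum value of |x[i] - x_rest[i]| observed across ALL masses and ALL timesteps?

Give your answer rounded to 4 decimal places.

Step 0: x=[6.0000 11.0000 15.0000 21.0000] v=[-2.0000 0.0000 0.0000 0.0000]
Step 1: x=[5.4400 10.8400 15.3200 20.8400] v=[-2.8000 -0.8000 1.6000 -0.8000]
Step 2: x=[4.8736 10.5328 15.8064 20.5968] v=[-2.8320 -1.5360 2.4320 -1.2160]
Step 3: x=[4.4329 10.1639 16.2155 20.3871] v=[-2.2035 -1.8445 2.0454 -1.0483]
Max displacement = 1.2155

Answer: 1.2155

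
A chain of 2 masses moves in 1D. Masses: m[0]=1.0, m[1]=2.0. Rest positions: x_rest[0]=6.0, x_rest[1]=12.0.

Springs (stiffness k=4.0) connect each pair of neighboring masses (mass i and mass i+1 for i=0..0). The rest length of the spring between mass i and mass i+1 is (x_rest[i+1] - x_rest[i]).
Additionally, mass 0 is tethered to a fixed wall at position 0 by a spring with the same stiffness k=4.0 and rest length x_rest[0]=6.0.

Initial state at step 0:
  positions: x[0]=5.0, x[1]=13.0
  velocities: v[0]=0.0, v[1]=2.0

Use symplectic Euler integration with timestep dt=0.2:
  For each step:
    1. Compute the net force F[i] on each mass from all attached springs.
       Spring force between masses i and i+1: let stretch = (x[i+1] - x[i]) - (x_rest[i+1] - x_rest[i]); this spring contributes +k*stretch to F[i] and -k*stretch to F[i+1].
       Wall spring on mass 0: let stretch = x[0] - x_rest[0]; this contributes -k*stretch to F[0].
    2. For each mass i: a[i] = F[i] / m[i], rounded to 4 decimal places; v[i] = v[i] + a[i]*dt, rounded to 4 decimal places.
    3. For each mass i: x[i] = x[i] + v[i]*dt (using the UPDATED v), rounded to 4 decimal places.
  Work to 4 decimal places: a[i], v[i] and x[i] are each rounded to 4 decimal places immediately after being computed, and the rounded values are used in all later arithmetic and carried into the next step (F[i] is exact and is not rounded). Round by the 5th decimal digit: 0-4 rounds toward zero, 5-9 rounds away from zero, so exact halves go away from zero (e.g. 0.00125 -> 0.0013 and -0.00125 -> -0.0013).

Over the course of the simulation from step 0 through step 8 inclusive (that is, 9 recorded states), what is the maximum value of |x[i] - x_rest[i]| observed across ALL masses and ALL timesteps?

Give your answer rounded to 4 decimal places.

Step 0: x=[5.0000 13.0000] v=[0.0000 2.0000]
Step 1: x=[5.4800 13.2400] v=[2.4000 1.2000]
Step 2: x=[6.3248 13.3392] v=[4.2240 0.4960]
Step 3: x=[7.2799 13.3572] v=[4.7757 0.0902]
Step 4: x=[8.0426 13.3691] v=[3.8136 0.0593]
Step 5: x=[8.3707 13.4348] v=[1.6407 0.3287]
Step 6: x=[8.1698 13.5754] v=[-1.0046 0.7031]
Step 7: x=[7.5266 13.7636] v=[-3.2160 0.9409]
Step 8: x=[6.6771 13.9328] v=[-4.2477 0.8461]
Max displacement = 2.3707

Answer: 2.3707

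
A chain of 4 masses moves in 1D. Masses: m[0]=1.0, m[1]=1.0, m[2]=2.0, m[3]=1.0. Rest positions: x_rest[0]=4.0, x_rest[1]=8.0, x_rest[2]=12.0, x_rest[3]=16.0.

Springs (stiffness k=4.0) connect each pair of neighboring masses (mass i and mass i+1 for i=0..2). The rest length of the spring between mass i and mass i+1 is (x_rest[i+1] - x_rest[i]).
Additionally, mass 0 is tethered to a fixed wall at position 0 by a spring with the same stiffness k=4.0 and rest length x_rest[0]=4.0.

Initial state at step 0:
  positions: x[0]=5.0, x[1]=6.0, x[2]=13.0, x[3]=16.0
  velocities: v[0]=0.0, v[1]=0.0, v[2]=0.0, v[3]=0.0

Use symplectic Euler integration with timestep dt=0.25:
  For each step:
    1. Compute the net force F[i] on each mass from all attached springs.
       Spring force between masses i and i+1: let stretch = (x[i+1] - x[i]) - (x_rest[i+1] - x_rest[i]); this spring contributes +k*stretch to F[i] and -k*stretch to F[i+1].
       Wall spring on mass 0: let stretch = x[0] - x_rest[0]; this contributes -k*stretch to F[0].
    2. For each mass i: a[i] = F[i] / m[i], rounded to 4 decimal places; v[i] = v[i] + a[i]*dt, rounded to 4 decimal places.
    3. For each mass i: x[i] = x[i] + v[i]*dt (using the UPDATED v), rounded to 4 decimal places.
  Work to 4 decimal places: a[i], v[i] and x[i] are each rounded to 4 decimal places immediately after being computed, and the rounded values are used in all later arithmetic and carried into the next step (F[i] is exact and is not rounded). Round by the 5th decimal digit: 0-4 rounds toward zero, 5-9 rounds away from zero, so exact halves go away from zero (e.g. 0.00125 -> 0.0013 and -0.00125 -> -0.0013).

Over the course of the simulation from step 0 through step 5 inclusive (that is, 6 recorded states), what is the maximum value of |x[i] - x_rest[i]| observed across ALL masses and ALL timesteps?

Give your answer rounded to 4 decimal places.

Answer: 2.2422

Derivation:
Step 0: x=[5.0000 6.0000 13.0000 16.0000] v=[0.0000 0.0000 0.0000 0.0000]
Step 1: x=[4.0000 7.5000 12.5000 16.2500] v=[-4.0000 6.0000 -2.0000 1.0000]
Step 2: x=[2.8750 9.3750 11.8438 16.5625] v=[-4.5000 7.5000 -2.6250 1.2500]
Step 3: x=[2.6563 10.2422 11.4688 16.6953] v=[-0.8750 3.4688 -1.5001 0.5313]
Step 4: x=[3.6700 9.5196 11.5938 16.5215] v=[4.0546 -2.8905 0.4999 -0.6952]
Step 5: x=[5.2286 7.8531 12.0755 16.1158] v=[6.2342 -6.6659 1.9267 -1.6229]
Max displacement = 2.2422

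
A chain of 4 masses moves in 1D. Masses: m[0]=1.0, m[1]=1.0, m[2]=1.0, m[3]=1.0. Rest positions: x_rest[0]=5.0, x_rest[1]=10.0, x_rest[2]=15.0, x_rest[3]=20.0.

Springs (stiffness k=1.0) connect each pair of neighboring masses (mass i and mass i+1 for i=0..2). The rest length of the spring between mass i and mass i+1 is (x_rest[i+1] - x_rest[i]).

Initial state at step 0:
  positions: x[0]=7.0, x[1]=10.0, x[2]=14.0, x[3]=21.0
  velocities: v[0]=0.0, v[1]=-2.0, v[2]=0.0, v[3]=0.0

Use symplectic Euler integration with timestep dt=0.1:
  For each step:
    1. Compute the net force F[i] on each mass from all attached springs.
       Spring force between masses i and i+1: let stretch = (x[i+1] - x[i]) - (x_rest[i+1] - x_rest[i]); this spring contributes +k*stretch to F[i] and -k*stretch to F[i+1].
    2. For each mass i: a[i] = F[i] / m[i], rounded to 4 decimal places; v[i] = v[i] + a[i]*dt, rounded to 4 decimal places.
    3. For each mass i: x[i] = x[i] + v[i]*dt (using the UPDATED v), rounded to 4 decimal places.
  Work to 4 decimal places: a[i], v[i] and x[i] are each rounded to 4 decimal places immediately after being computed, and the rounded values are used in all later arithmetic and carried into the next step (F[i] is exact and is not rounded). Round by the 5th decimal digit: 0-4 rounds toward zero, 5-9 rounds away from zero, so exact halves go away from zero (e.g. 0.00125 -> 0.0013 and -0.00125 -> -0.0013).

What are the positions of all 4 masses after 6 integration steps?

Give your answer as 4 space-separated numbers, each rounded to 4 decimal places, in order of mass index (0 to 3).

Answer: 6.5340 9.1363 14.5169 20.6130

Derivation:
Step 0: x=[7.0000 10.0000 14.0000 21.0000] v=[0.0000 -2.0000 0.0000 0.0000]
Step 1: x=[6.9800 9.8100 14.0300 20.9800] v=[-0.2000 -1.9000 0.3000 -0.2000]
Step 2: x=[6.9383 9.6339 14.0873 20.9405] v=[-0.4170 -1.7610 0.5730 -0.3950]
Step 3: x=[6.8736 9.4754 14.1686 20.8825] v=[-0.6474 -1.5852 0.8130 -0.5803]
Step 4: x=[6.7849 9.3378 14.2701 20.8073] v=[-0.8872 -1.3761 1.0151 -0.7517]
Step 5: x=[6.6717 9.2240 14.3877 20.7168] v=[-1.1319 -1.1382 1.1756 -0.9054]
Step 6: x=[6.5340 9.1363 14.5169 20.6130] v=[-1.3767 -0.8771 1.2921 -1.0383]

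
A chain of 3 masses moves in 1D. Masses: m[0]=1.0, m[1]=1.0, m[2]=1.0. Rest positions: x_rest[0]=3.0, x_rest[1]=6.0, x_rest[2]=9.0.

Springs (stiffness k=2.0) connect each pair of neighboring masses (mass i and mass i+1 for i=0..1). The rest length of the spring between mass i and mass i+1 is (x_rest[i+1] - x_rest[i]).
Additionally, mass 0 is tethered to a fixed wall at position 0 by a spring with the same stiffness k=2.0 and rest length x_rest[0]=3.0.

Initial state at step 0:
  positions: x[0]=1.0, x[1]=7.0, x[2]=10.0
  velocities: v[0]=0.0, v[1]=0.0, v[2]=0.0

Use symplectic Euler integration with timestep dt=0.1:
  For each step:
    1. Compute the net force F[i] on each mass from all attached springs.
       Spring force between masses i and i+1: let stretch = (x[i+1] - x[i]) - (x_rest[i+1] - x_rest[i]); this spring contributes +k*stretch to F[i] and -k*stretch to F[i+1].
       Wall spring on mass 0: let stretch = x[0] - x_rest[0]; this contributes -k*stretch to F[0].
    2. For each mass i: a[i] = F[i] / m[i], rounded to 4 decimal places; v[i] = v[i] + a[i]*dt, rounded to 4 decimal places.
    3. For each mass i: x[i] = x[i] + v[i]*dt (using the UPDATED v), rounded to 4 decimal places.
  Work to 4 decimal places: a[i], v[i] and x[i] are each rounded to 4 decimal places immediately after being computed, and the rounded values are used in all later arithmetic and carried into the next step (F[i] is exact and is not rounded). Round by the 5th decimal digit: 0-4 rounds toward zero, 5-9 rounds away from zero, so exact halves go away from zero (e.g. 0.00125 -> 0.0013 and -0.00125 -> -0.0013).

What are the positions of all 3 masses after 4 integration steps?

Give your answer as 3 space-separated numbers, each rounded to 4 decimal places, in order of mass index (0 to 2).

Answer: 1.9241 6.4639 9.9828

Derivation:
Step 0: x=[1.0000 7.0000 10.0000] v=[0.0000 0.0000 0.0000]
Step 1: x=[1.1000 6.9400 10.0000] v=[1.0000 -0.6000 0.0000]
Step 2: x=[1.2948 6.8244 9.9988] v=[1.9480 -1.1560 -0.0120]
Step 3: x=[1.5743 6.6617 9.9941] v=[2.7950 -1.6270 -0.0469]
Step 4: x=[1.9241 6.4639 9.9828] v=[3.4976 -1.9780 -0.1134]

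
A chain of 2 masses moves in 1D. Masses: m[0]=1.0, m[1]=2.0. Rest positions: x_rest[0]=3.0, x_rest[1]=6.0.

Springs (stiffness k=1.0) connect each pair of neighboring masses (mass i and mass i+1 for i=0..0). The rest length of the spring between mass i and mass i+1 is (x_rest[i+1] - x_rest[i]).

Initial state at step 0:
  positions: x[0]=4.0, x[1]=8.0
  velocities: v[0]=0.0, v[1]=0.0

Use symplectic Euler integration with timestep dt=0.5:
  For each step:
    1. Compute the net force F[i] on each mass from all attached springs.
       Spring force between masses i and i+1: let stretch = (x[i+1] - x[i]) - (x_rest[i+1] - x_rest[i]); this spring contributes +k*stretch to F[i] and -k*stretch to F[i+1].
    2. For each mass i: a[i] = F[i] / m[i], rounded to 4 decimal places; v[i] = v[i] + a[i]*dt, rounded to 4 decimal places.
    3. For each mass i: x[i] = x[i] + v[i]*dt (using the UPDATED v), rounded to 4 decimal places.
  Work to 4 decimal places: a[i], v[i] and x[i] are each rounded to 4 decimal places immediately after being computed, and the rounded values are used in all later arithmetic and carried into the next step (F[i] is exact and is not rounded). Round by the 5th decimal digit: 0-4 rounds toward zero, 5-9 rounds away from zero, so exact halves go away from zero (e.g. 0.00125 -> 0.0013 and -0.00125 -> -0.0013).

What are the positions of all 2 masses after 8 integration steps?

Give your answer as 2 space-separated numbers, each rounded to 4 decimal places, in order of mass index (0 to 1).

Step 0: x=[4.0000 8.0000] v=[0.0000 0.0000]
Step 1: x=[4.2500 7.8750] v=[0.5000 -0.2500]
Step 2: x=[4.6563 7.6719] v=[0.8125 -0.4063]
Step 3: x=[5.0665 7.4668] v=[0.8203 -0.4102]
Step 4: x=[5.3268 7.3367] v=[0.5205 -0.2603]
Step 5: x=[5.3396 7.3303] v=[0.0255 -0.0128]
Step 6: x=[5.1000 7.4501] v=[-0.4792 0.2396]
Step 7: x=[4.6979 7.6512] v=[-0.8042 0.4021]
Step 8: x=[4.2841 7.8581] v=[-0.8276 0.4138]

Answer: 4.2841 7.8581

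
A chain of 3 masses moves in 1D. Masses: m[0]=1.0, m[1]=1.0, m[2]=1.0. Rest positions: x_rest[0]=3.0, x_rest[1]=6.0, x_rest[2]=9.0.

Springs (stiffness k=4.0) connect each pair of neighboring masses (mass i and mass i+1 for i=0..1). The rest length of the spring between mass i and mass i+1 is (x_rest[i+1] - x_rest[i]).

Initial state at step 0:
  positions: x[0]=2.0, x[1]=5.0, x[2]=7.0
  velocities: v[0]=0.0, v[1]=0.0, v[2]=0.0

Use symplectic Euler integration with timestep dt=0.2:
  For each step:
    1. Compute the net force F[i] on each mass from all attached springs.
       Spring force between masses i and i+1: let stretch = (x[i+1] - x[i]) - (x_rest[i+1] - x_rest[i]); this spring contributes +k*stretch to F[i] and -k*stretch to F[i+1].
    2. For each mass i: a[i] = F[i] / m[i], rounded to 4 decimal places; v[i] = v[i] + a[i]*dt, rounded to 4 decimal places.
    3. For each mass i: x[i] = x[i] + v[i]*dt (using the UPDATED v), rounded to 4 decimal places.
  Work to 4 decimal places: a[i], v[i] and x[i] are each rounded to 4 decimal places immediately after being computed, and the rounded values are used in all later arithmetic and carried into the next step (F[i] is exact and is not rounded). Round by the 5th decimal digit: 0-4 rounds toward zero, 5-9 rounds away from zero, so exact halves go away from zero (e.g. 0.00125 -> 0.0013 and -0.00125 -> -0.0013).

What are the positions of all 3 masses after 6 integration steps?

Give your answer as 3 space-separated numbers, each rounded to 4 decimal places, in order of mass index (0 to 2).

Answer: 1.2450 4.6264 8.1287

Derivation:
Step 0: x=[2.0000 5.0000 7.0000] v=[0.0000 0.0000 0.0000]
Step 1: x=[2.0000 4.8400 7.1600] v=[0.0000 -0.8000 0.8000]
Step 2: x=[1.9744 4.5968 7.4288] v=[-0.1280 -1.2160 1.3440]
Step 3: x=[1.8884 4.3871 7.7245] v=[-0.4301 -1.0483 1.4784]
Step 4: x=[1.7222 4.3116 7.9662] v=[-0.8311 -0.3773 1.2085]
Step 5: x=[1.4903 4.4066 8.1032] v=[-1.1596 0.4749 0.6848]
Step 6: x=[1.2450 4.6264 8.1287] v=[-1.2266 1.0991 0.1275]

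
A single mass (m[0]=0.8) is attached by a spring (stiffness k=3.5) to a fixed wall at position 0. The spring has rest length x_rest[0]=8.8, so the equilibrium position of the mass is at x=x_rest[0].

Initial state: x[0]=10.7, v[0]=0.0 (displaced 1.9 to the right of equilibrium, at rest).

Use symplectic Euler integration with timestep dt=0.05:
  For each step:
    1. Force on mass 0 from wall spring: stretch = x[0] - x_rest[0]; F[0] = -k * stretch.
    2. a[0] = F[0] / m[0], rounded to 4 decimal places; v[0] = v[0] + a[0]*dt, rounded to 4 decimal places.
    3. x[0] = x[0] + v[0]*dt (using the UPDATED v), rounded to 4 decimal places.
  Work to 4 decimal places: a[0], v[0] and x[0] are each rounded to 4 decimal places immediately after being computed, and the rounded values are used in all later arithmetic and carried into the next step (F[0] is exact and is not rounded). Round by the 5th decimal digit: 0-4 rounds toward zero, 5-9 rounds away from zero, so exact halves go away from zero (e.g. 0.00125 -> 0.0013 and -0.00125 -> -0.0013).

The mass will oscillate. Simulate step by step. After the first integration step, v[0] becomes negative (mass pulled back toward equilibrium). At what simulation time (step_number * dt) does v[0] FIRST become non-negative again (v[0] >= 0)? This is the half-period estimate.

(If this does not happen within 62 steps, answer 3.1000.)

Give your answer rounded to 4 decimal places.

Answer: 1.5500

Derivation:
Step 0: x=[10.7000] v=[0.0000]
Step 1: x=[10.6792] v=[-0.4156]
Step 2: x=[10.6379] v=[-0.8267]
Step 3: x=[10.5765] v=[-1.2287]
Step 4: x=[10.4956] v=[-1.6173]
Step 5: x=[10.3962] v=[-1.9882]
Step 6: x=[10.2793] v=[-2.3374]
Step 7: x=[10.1463] v=[-2.6610]
Step 8: x=[9.9985] v=[-2.9555]
Step 9: x=[9.8376] v=[-3.2177]
Step 10: x=[9.6654] v=[-3.4447]
Step 11: x=[9.4837] v=[-3.6340]
Step 12: x=[9.2945] v=[-3.7836]
Step 13: x=[9.0999] v=[-3.8918]
Step 14: x=[8.9020] v=[-3.9574]
Step 15: x=[8.7030] v=[-3.9797]
Step 16: x=[8.5051] v=[-3.9585]
Step 17: x=[8.3104] v=[-3.8940]
Step 18: x=[8.1211] v=[-3.7869]
Step 19: x=[7.9392] v=[-3.6384]
Step 20: x=[7.7667] v=[-3.4501]
Step 21: x=[7.6055] v=[-3.2241]
Step 22: x=[7.4574] v=[-2.9628]
Step 23: x=[7.3239] v=[-2.6691]
Step 24: x=[7.2066] v=[-2.3462]
Step 25: x=[7.1067] v=[-1.9976]
Step 26: x=[7.0253] v=[-1.6272]
Step 27: x=[6.9634] v=[-1.2390]
Step 28: x=[6.9215] v=[-0.8372]
Step 29: x=[6.9002] v=[-0.4263]
Step 30: x=[6.8997] v=[-0.0107]
Step 31: x=[6.9200] v=[0.4050]
First v>=0 after going negative at step 31, time=1.5500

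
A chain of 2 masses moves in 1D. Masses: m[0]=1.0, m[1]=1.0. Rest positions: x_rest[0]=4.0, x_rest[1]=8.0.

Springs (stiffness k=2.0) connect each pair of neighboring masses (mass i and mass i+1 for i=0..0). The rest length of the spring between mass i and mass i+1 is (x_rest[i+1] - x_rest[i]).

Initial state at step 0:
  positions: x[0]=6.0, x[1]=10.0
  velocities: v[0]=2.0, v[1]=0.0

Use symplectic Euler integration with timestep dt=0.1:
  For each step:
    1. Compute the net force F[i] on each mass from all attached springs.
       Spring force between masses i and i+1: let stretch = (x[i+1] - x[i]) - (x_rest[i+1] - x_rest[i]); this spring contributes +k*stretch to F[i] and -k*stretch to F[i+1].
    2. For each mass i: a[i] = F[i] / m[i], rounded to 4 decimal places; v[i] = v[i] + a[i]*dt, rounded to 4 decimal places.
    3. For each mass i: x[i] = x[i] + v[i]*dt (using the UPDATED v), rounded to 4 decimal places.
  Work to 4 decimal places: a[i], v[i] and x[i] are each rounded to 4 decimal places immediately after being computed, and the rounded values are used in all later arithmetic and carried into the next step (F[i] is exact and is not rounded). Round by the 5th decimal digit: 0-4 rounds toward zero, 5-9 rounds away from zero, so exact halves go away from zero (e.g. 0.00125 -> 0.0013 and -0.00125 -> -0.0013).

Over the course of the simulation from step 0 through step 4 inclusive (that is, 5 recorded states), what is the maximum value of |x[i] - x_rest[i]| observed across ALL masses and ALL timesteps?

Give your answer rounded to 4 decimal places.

Answer: 2.7610

Derivation:
Step 0: x=[6.0000 10.0000] v=[2.0000 0.0000]
Step 1: x=[6.2000 10.0000] v=[2.0000 0.0000]
Step 2: x=[6.3960 10.0040] v=[1.9600 0.0400]
Step 3: x=[6.5842 10.0158] v=[1.8816 0.1184]
Step 4: x=[6.7610 10.0390] v=[1.7679 0.2321]
Max displacement = 2.7610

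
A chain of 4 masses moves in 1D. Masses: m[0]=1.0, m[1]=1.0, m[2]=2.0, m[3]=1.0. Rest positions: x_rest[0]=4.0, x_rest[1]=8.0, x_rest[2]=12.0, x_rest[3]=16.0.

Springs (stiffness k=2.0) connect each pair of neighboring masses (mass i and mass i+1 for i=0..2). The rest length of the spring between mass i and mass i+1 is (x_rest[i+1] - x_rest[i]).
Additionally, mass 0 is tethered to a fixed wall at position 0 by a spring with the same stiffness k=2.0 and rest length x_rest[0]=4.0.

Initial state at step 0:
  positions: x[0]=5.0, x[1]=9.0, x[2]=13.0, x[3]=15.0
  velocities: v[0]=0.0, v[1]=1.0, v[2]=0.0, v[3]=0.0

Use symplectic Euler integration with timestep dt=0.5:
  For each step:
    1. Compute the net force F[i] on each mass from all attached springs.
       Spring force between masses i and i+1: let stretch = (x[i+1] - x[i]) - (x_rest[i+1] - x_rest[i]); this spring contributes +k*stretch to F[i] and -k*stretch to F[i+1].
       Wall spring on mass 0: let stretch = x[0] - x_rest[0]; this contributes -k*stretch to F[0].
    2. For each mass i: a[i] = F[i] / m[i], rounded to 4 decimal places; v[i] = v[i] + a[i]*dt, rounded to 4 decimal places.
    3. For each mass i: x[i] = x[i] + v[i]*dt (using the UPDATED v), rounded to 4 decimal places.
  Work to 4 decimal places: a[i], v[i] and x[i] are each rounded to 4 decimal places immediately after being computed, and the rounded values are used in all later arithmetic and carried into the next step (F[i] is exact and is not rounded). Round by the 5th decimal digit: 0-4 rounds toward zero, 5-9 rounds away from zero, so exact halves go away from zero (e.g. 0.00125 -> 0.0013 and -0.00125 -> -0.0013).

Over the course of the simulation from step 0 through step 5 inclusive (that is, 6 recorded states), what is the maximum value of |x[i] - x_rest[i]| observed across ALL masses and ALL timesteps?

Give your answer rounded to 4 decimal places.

Step 0: x=[5.0000 9.0000 13.0000 15.0000] v=[0.0000 1.0000 0.0000 0.0000]
Step 1: x=[4.5000 9.5000 12.5000 16.0000] v=[-1.0000 1.0000 -1.0000 2.0000]
Step 2: x=[4.2500 9.0000 12.1250 17.2500] v=[-0.5000 -1.0000 -0.7500 2.5000]
Step 3: x=[4.2500 7.6875 12.2500 17.9375] v=[0.0000 -2.6250 0.2500 1.3750]
Step 4: x=[3.8438 6.9375 12.6563 17.7813] v=[-0.8125 -1.5000 0.8125 -0.3125]
Step 5: x=[3.0625 7.5001 12.9141 17.0626] v=[-1.5626 1.1251 0.5156 -1.4375]
Max displacement = 1.9375

Answer: 1.9375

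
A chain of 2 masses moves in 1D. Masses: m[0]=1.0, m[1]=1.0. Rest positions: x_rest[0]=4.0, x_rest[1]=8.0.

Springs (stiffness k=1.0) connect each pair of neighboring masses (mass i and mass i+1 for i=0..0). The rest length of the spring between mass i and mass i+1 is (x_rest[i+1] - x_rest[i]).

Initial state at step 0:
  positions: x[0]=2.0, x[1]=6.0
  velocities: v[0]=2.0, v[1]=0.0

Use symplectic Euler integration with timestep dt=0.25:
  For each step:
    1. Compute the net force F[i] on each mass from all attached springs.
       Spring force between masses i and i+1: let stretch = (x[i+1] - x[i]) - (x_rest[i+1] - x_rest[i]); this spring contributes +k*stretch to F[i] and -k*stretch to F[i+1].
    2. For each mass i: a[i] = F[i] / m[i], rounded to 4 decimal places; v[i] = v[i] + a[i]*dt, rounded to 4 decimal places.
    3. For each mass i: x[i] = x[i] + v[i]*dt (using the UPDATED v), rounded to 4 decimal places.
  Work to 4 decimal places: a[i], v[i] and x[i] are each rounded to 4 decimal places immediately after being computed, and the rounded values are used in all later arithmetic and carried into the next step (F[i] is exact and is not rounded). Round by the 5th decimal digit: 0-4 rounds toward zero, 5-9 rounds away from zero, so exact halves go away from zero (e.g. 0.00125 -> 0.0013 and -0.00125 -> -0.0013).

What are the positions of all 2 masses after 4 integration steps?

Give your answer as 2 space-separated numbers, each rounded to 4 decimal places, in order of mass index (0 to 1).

Step 0: x=[2.0000 6.0000] v=[2.0000 0.0000]
Step 1: x=[2.5000 6.0000] v=[2.0000 0.0000]
Step 2: x=[2.9688 6.0313] v=[1.8750 0.1250]
Step 3: x=[3.3790 6.1212] v=[1.6406 0.3594]
Step 4: x=[3.7106 6.2897] v=[1.3262 0.6739]

Answer: 3.7106 6.2897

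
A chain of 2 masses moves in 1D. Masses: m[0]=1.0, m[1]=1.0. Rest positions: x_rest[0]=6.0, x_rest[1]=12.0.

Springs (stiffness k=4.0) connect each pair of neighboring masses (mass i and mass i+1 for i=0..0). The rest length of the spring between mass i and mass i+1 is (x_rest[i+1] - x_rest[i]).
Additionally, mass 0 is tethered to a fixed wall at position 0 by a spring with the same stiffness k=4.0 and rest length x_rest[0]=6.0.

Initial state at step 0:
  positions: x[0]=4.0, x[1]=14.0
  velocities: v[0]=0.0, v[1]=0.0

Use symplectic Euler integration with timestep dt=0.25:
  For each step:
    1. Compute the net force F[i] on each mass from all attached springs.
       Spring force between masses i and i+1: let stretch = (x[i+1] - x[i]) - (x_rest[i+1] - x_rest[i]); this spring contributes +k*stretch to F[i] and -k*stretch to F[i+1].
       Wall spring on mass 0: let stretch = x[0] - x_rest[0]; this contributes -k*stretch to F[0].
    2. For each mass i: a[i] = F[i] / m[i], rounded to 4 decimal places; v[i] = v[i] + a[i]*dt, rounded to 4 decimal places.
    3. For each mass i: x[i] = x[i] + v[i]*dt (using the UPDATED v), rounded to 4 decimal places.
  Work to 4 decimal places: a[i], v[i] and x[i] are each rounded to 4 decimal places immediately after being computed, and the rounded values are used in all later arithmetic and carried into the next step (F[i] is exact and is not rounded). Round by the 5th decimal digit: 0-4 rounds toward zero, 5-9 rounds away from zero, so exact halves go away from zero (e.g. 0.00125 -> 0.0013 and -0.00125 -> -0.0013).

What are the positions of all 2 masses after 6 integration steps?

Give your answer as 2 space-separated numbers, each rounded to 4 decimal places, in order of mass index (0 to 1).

Step 0: x=[4.0000 14.0000] v=[0.0000 0.0000]
Step 1: x=[5.5000 13.0000] v=[6.0000 -4.0000]
Step 2: x=[7.5000 11.6250] v=[8.0000 -5.5000]
Step 3: x=[8.6563 10.7188] v=[4.6250 -3.6250]
Step 4: x=[8.1641 10.7969] v=[-1.9688 0.3125]
Step 5: x=[6.2891 11.7168] v=[-7.5001 3.6797]
Step 6: x=[4.1987 12.7798] v=[-8.3615 4.2520]

Answer: 4.1987 12.7798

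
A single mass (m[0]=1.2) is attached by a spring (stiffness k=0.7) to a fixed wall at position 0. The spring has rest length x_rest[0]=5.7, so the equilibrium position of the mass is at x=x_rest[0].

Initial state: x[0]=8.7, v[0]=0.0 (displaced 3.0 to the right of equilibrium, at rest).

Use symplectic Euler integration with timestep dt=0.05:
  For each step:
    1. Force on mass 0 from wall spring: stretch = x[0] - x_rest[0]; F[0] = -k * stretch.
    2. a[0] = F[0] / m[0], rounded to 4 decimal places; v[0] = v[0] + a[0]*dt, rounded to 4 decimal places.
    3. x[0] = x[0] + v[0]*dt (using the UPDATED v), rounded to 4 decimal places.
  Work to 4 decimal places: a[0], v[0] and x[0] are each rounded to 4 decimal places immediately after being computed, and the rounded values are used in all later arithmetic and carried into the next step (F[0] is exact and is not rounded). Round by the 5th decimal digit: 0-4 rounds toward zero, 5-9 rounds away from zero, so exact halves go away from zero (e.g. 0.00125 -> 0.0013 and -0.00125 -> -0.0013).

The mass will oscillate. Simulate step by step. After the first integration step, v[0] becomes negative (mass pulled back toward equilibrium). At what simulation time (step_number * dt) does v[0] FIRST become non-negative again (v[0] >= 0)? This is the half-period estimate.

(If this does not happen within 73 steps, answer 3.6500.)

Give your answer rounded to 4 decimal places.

Step 0: x=[8.7000] v=[0.0000]
Step 1: x=[8.6956] v=[-0.0875]
Step 2: x=[8.6869] v=[-0.1749]
Step 3: x=[8.6738] v=[-0.2620]
Step 4: x=[8.6564] v=[-0.3487]
Step 5: x=[8.6347] v=[-0.4349]
Step 6: x=[8.6087] v=[-0.5205]
Step 7: x=[8.5784] v=[-0.6053]
Step 8: x=[8.5439] v=[-0.6893]
Step 9: x=[8.5053] v=[-0.7722]
Step 10: x=[8.4626] v=[-0.8540]
Step 11: x=[8.4159] v=[-0.9346]
Step 12: x=[8.3652] v=[-1.0138]
Step 13: x=[8.3106] v=[-1.0915]
Step 14: x=[8.2522] v=[-1.1676]
Step 15: x=[8.1901] v=[-1.2420]
Step 16: x=[8.1244] v=[-1.3146]
Step 17: x=[8.0551] v=[-1.3853]
Step 18: x=[7.9824] v=[-1.4540]
Step 19: x=[7.9064] v=[-1.5206]
Step 20: x=[7.8272] v=[-1.5850]
Step 21: x=[7.7449] v=[-1.6470]
Step 22: x=[7.6596] v=[-1.7066]
Step 23: x=[7.5714] v=[-1.7638]
Step 24: x=[7.4805] v=[-1.8184]
Step 25: x=[7.3870] v=[-1.8703]
Step 26: x=[7.2910] v=[-1.9195]
Step 27: x=[7.1927] v=[-1.9659]
Step 28: x=[7.0922] v=[-2.0094]
Step 29: x=[6.9897] v=[-2.0500]
Step 30: x=[6.8853] v=[-2.0876]
Step 31: x=[6.7792] v=[-2.1222]
Step 32: x=[6.6715] v=[-2.1537]
Step 33: x=[6.5624] v=[-2.1820]
Step 34: x=[6.4520] v=[-2.2072]
Step 35: x=[6.3405] v=[-2.2291]
Step 36: x=[6.2281] v=[-2.2478]
Step 37: x=[6.1149] v=[-2.2632]
Step 38: x=[6.0011] v=[-2.2753]
Step 39: x=[5.8869] v=[-2.2841]
Step 40: x=[5.7724] v=[-2.2896]
Step 41: x=[5.6578] v=[-2.2917]
Step 42: x=[5.5433] v=[-2.2905]
Step 43: x=[5.4290] v=[-2.2859]
Step 44: x=[5.3151] v=[-2.2780]
Step 45: x=[5.2018] v=[-2.2668]
Step 46: x=[5.0892] v=[-2.2523]
Step 47: x=[4.9775] v=[-2.2345]
Step 48: x=[4.8668] v=[-2.2134]
Step 49: x=[4.7573] v=[-2.1891]
Step 50: x=[4.6492] v=[-2.1616]
Step 51: x=[4.5427] v=[-2.1310]
Step 52: x=[4.4378] v=[-2.0972]
Step 53: x=[4.3348] v=[-2.0604]
Step 54: x=[4.2338] v=[-2.0206]
Step 55: x=[4.1349] v=[-1.9778]
Step 56: x=[4.0383] v=[-1.9322]
Step 57: x=[3.9441] v=[-1.8837]
Step 58: x=[3.8525] v=[-1.8325]
Step 59: x=[3.7636] v=[-1.7786]
Step 60: x=[3.6775] v=[-1.7221]
Step 61: x=[3.5943] v=[-1.6631]
Step 62: x=[3.5142] v=[-1.6017]
Step 63: x=[3.4373] v=[-1.5379]
Step 64: x=[3.3637] v=[-1.4719]
Step 65: x=[3.2935] v=[-1.4038]
Step 66: x=[3.2268] v=[-1.3336]
Step 67: x=[3.1637] v=[-1.2615]
Step 68: x=[3.1043] v=[-1.1875]
Step 69: x=[3.0487] v=[-1.1118]
Step 70: x=[2.9970] v=[-1.0345]
Step 71: x=[2.9492] v=[-0.9557]
Step 72: x=[2.9054] v=[-0.8755]
Step 73: x=[2.8657] v=[-0.7940]
v[0] did not become non-negative within 73 steps; using fallback time=3.6500

Answer: 3.6500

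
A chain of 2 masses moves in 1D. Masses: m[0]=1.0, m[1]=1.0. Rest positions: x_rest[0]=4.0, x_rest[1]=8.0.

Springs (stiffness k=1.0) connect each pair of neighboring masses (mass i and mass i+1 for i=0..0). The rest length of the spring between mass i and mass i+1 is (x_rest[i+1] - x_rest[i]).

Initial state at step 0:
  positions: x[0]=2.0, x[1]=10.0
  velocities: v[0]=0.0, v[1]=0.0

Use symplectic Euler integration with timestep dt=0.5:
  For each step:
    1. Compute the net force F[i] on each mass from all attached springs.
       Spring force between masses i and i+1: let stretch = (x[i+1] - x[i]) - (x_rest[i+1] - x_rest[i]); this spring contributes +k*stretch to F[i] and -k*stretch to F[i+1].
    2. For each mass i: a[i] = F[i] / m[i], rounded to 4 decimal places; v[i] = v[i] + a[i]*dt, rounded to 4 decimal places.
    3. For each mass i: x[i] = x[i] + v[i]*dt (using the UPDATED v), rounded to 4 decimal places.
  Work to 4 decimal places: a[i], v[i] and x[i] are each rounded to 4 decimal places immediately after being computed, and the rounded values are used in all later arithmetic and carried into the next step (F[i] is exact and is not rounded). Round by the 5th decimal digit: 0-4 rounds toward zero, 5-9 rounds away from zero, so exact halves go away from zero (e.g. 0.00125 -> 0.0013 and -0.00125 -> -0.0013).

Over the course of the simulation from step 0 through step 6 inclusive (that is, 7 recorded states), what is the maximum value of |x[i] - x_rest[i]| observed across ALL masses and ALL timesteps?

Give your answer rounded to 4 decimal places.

Step 0: x=[2.0000 10.0000] v=[0.0000 0.0000]
Step 1: x=[3.0000 9.0000] v=[2.0000 -2.0000]
Step 2: x=[4.5000 7.5000] v=[3.0000 -3.0000]
Step 3: x=[5.7500 6.2500] v=[2.5000 -2.5000]
Step 4: x=[6.1250 5.8750] v=[0.7500 -0.7500]
Step 5: x=[5.4375 6.5625] v=[-1.3750 1.3750]
Step 6: x=[4.0313 7.9688] v=[-2.8125 2.8125]
Max displacement = 2.1250

Answer: 2.1250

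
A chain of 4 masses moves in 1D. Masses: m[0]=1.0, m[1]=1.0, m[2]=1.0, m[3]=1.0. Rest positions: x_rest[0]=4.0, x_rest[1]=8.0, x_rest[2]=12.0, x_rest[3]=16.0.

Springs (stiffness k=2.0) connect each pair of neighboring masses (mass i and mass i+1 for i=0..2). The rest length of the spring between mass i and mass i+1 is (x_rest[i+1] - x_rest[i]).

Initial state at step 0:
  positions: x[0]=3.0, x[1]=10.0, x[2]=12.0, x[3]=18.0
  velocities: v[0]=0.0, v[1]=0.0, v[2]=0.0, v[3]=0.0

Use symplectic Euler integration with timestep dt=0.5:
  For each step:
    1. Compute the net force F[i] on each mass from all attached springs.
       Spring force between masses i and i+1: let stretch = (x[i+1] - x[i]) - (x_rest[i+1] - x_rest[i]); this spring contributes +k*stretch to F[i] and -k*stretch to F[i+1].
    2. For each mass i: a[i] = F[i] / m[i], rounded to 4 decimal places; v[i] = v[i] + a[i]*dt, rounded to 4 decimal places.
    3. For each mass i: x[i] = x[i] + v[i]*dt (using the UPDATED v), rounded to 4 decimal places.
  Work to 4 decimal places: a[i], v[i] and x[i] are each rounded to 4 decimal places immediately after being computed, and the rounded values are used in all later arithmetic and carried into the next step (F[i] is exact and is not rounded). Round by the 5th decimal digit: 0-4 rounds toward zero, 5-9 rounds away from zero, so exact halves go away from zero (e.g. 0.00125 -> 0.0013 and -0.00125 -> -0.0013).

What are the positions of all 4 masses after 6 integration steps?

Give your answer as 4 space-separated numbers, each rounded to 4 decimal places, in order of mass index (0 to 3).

Step 0: x=[3.0000 10.0000 12.0000 18.0000] v=[0.0000 0.0000 0.0000 0.0000]
Step 1: x=[4.5000 7.5000 14.0000 17.0000] v=[3.0000 -5.0000 4.0000 -2.0000]
Step 2: x=[5.5000 6.7500 14.2500 16.5000] v=[2.0000 -1.5000 0.5000 -1.0000]
Step 3: x=[5.1250 9.1250 11.8750 16.8750] v=[-0.7500 4.7500 -4.7500 0.7500]
Step 4: x=[4.7500 10.8750 10.6250 16.7500] v=[-0.7500 3.5000 -2.5000 -0.2500]
Step 5: x=[5.4375 9.4375 12.5625 15.5625] v=[1.3750 -2.8750 3.8750 -2.3750]
Step 6: x=[6.1250 7.5625 14.4375 14.8750] v=[1.3750 -3.7500 3.7500 -1.3750]

Answer: 6.1250 7.5625 14.4375 14.8750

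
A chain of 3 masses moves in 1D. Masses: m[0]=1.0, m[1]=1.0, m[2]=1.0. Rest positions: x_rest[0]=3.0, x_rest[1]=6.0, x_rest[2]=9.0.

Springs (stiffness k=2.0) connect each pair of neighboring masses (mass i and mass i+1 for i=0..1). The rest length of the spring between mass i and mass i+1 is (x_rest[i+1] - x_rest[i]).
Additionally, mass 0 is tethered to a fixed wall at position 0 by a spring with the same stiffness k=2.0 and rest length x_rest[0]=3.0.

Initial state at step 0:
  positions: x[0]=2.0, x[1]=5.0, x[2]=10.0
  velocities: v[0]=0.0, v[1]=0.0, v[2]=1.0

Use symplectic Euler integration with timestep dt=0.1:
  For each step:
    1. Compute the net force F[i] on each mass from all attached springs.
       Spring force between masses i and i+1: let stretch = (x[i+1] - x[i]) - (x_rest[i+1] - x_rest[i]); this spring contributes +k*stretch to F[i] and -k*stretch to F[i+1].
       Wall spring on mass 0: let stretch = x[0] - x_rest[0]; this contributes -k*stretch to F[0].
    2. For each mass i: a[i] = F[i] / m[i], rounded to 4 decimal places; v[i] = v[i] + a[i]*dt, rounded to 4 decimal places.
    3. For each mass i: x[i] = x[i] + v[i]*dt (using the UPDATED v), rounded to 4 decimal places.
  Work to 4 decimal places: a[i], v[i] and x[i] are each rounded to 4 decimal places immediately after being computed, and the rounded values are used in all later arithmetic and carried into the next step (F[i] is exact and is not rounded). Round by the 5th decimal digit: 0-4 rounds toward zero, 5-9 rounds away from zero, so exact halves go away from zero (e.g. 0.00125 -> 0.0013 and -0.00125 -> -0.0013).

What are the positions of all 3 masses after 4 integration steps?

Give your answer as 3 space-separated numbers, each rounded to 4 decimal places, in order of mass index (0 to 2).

Answer: 2.2000 5.3901 10.0040

Derivation:
Step 0: x=[2.0000 5.0000 10.0000] v=[0.0000 0.0000 1.0000]
Step 1: x=[2.0200 5.0400 10.0600] v=[0.2000 0.4000 0.6000]
Step 2: x=[2.0600 5.1200 10.0796] v=[0.4000 0.8000 0.1960]
Step 3: x=[2.1200 5.2380 10.0600] v=[0.6000 1.1799 -0.1959]
Step 4: x=[2.2000 5.3901 10.0040] v=[0.7996 1.5207 -0.5603]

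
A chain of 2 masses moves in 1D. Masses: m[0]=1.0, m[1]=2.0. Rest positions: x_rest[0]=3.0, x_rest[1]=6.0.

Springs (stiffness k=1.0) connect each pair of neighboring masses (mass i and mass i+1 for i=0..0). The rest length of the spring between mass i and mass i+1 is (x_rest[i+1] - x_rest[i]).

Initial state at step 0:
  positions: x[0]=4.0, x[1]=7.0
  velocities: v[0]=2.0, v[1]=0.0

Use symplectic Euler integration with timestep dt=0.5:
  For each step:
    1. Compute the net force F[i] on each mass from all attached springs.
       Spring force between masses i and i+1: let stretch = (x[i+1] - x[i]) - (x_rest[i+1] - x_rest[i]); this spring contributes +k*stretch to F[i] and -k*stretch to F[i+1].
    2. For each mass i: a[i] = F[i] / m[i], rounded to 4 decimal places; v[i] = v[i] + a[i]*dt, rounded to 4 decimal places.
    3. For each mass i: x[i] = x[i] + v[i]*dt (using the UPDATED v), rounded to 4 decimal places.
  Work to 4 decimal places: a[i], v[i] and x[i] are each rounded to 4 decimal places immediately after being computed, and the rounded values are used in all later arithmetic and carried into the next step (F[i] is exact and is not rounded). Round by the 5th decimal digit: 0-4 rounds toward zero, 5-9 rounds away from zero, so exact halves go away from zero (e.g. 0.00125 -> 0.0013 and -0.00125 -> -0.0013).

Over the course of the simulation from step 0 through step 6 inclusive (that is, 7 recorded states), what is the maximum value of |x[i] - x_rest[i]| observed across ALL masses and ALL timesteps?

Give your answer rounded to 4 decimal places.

Answer: 3.3197

Derivation:
Step 0: x=[4.0000 7.0000] v=[2.0000 0.0000]
Step 1: x=[5.0000 7.0000] v=[2.0000 0.0000]
Step 2: x=[5.7500 7.1250] v=[1.5000 0.2500]
Step 3: x=[6.0938 7.4532] v=[0.6875 0.6563]
Step 4: x=[6.0274 7.9865] v=[-0.1328 1.0665]
Step 5: x=[5.7008 8.6499] v=[-0.6533 1.3268]
Step 6: x=[5.3614 9.3197] v=[-0.6788 1.3396]
Max displacement = 3.3197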